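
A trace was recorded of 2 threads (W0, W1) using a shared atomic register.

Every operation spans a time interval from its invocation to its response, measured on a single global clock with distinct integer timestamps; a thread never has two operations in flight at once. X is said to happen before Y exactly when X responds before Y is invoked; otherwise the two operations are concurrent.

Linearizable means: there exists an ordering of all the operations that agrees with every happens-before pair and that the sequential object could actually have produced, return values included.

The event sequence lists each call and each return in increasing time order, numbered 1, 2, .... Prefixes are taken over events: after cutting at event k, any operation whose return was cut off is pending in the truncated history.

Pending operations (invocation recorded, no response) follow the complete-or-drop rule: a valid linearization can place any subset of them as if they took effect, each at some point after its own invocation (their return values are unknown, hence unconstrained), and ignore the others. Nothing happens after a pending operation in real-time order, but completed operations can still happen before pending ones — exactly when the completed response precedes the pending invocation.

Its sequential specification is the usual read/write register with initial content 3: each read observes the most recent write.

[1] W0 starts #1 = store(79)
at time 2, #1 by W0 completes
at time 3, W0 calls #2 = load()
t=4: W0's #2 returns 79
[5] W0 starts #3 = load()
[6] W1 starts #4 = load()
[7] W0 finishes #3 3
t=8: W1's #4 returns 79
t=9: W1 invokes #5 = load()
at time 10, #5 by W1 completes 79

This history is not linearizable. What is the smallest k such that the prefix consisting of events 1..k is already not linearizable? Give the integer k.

7

events 1..6 are still linearizable — one witness is #1, #2:
step 1: #1 store(79) — value 79
step 2: #2 load() → 79 — value 79
adding event 7 (#3 responds at 7) leaves no legal real-time order
no completion choice of the 1 pending operation (#4) rescues it — every subset was tried
sample order #1, #2, #3 (pending dropped) stalls at step 3 — #3 load() → 3 has no legal effect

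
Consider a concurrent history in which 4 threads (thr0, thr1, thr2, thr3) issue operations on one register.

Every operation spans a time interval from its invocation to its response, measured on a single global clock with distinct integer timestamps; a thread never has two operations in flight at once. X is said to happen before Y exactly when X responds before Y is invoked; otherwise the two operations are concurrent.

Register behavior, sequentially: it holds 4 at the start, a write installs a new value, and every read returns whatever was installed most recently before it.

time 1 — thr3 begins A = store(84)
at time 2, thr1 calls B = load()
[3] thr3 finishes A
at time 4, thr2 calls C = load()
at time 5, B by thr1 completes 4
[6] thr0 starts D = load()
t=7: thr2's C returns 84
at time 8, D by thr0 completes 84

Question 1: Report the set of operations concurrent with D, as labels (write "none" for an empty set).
D runs from 6 to 8; window-overlapping ops are concurrent
A [1,3]: before
B [2,5]: before
C [4,7]: concurrent

C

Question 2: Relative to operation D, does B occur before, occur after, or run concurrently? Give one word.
B spans [2,5], D spans [6,8]
resp(B)=5 < inv(D)=6

before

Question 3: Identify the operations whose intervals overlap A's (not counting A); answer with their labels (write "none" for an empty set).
A spans [1,3]; an op avoiding the whole window 1..3 is ordered, any other is concurrent
B [2,5]: concurrent
C [4,7]: after
D [6,8]: after

B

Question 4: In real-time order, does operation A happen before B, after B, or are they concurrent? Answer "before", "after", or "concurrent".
A spans [1,3], B spans [2,5]
the intervals overlap in both directions

concurrent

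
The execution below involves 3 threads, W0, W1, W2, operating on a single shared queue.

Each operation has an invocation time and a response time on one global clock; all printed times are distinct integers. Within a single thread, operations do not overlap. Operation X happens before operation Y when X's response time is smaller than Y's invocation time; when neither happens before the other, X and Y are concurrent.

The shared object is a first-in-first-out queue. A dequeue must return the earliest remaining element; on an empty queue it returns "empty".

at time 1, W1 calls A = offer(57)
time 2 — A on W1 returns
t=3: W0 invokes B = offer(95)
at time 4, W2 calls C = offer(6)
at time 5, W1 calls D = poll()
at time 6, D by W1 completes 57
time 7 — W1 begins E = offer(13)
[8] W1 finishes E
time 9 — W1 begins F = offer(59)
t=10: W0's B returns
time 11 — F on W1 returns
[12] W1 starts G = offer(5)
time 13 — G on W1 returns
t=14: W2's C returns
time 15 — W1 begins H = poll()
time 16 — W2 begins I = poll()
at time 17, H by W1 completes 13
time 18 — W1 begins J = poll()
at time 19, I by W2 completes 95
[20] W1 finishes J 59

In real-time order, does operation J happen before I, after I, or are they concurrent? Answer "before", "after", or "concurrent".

J spans [18,20], I spans [16,19]
the intervals overlap in both directions

concurrent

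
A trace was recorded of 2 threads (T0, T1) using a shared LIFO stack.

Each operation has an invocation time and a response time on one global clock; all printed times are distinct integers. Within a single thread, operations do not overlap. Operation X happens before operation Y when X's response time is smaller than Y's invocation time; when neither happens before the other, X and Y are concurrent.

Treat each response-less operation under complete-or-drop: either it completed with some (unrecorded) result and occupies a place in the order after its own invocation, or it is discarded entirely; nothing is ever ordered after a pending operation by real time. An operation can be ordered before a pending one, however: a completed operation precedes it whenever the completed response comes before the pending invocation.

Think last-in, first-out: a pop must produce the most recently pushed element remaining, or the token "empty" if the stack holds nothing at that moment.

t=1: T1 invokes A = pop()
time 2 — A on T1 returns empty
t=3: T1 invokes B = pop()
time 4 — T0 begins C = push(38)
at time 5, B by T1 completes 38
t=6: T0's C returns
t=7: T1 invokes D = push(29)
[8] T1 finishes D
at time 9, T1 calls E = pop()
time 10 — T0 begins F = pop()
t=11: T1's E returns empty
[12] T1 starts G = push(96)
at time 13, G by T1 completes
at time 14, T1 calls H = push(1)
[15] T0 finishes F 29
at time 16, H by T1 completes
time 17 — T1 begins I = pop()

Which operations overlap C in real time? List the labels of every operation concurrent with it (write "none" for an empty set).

C spans [4,6]: anything still running between times 4 and 6 counts as concurrent
A [1,2]: before
B [3,5]: concurrent
D [7,8]: after
E [9,11]: after
F [10,15]: after
G [12,13]: after
H [14,16]: after
I [17,…): after

B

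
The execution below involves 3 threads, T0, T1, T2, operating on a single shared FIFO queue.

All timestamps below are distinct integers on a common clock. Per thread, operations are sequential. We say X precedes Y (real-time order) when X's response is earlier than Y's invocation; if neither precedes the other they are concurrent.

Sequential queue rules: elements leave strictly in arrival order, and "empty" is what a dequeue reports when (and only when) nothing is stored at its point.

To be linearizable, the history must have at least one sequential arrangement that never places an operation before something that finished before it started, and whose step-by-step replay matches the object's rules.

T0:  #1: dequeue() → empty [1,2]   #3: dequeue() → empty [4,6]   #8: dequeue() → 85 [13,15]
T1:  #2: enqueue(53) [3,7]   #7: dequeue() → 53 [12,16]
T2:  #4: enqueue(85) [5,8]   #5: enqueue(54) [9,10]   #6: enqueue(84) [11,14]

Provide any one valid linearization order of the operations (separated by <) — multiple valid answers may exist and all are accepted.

#1 < #3 < #2 < #4 < #5 < #6 < #7 < #8

1. #1 dequeue() → empty, leaving queue <>
2. #3 dequeue() → empty, leaving queue <>
3. #2 enqueue(53), leaving queue <53>
4. #4 enqueue(85), leaving queue <53,85>
5. #5 enqueue(54), leaving queue <53,85,54>
6. #6 enqueue(84), leaving queue <53,85,54,84>
7. #7 dequeue() → 53, leaving queue <85,54,84>
8. #8 dequeue() → 85, leaving queue <54,84>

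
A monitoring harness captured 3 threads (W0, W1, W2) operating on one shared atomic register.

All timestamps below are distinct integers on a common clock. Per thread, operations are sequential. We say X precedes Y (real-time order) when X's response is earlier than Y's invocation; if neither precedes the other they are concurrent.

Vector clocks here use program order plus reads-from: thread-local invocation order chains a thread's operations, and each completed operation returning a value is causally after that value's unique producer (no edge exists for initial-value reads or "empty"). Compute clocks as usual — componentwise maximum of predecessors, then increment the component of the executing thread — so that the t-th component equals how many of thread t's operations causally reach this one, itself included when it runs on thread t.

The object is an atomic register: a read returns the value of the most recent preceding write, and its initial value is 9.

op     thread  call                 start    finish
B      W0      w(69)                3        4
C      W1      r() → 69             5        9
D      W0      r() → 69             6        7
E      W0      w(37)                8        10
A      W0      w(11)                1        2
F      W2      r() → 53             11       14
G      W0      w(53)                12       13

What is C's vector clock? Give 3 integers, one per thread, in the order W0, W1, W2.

A, invoked 1, has no incoming edges; only W0's bump applies → (1, 0, 0)
B (invocation 3): componentwise max over VC(A)=(1, 0, 0), +1 at W0, giving (2, 0, 0)
C (invocation 5): componentwise max over VC(B)=(2, 0, 0), +1 at W1, giving (2, 1, 0)
D (invocation 6): componentwise max over VC(B)=(2, 0, 0), +1 at W0, giving (3, 0, 0)
E (invocation 8): componentwise max over VC(D)=(3, 0, 0), +1 at W0, giving (4, 0, 0)
G (invocation 12): componentwise max over VC(E)=(4, 0, 0), +1 at W0, giving (5, 0, 0)
F (invocation 11): componentwise max over VC(G)=(5, 0, 0), +1 at W2, giving (5, 0, 1)
target: VC(C) = (2, 1, 0)

(2, 1, 0)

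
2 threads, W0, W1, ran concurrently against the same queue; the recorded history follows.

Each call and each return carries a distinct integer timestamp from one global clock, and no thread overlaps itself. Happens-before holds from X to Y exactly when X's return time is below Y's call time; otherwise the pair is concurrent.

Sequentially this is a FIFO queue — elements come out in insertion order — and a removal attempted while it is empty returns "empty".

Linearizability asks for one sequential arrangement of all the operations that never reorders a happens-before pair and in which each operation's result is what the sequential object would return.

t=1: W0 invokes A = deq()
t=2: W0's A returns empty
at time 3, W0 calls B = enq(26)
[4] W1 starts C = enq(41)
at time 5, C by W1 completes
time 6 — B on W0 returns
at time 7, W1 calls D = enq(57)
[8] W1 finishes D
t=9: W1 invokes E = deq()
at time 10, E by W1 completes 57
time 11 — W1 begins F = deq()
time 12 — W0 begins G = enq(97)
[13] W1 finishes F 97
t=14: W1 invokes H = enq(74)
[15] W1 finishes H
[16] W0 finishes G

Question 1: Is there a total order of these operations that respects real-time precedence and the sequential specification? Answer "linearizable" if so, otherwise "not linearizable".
not linearizable

through event 9 a valid linearization exists; event 10 (E responding at time 10) ends that
every one of the 2 real-time-consistent orders over 5 completed queue ops fails the sequential spec
sample order A, B, C, D, E stalls at step 5 — E deq() → 57 has no legal effect
sample order A, C, B, D, E stalls at step 5 — E deq() → 57 has no legal effect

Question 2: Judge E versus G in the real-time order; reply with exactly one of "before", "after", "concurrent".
Answer: before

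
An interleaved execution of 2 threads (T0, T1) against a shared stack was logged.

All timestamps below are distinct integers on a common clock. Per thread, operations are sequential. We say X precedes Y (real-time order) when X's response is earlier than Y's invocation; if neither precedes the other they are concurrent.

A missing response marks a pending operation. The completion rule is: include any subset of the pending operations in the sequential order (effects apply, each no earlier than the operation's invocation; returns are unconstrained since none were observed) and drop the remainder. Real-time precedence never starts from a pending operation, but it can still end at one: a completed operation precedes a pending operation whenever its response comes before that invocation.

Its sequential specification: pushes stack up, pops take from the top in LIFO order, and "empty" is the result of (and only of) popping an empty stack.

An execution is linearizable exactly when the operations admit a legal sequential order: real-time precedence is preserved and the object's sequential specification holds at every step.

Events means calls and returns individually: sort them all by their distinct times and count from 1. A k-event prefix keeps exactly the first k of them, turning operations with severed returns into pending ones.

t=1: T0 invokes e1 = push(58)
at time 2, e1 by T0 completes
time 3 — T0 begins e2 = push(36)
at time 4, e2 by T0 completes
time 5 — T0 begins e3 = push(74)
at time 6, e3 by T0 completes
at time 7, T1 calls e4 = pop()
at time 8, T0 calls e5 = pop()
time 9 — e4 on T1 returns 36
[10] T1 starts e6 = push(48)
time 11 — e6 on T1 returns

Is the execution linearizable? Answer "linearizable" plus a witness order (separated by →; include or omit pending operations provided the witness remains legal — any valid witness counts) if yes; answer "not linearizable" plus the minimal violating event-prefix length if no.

after step 1 (e1 push(58)): stack <58>
after step 2 (e2 push(36)): stack <58,36>
after step 3 (e3 push(74)): stack <58,36,74>
after step 4 (e5 pop() (pending, included)): stack <58,36>
after step 5 (e4 pop() → 36): stack <58>
after step 6 (e6 push(48)): stack <58,48>

linearizable — witness: e1 → e2 → e3 → e5 → e4 → e6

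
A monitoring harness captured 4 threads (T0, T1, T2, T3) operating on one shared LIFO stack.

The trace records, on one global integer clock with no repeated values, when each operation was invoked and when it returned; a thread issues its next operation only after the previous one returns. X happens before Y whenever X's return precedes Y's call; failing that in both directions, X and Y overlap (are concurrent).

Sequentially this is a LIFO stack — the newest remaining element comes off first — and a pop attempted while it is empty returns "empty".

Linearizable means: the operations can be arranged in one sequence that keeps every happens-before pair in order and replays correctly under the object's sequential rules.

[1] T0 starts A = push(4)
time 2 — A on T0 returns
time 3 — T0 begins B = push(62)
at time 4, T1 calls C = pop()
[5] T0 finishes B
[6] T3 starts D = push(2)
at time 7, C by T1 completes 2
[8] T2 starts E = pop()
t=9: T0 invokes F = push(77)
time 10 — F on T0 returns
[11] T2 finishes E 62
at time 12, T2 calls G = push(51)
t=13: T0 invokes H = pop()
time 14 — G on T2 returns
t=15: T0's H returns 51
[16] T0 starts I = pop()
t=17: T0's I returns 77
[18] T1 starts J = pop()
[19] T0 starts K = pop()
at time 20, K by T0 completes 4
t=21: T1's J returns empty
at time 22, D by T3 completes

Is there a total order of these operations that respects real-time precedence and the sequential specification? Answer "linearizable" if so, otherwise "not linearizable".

a witness: A, B, D, C, E, F, G, H, I, K, J
1. A push(4), leaving stack <4>
2. B push(62), leaving stack <4,62>
3. D push(2), leaving stack <4,62,2>
4. C pop() → 2, leaving stack <4,62>
5. E pop() → 62, leaving stack <4>
6. F push(77), leaving stack <4,77>
7. G push(51), leaving stack <4,77,51>
8. H pop() → 51, leaving stack <4,77>
9. I pop() → 77, leaving stack <4>
10. K pop() → 4, leaving stack <>
11. J pop() → empty, leaving stack <>

linearizable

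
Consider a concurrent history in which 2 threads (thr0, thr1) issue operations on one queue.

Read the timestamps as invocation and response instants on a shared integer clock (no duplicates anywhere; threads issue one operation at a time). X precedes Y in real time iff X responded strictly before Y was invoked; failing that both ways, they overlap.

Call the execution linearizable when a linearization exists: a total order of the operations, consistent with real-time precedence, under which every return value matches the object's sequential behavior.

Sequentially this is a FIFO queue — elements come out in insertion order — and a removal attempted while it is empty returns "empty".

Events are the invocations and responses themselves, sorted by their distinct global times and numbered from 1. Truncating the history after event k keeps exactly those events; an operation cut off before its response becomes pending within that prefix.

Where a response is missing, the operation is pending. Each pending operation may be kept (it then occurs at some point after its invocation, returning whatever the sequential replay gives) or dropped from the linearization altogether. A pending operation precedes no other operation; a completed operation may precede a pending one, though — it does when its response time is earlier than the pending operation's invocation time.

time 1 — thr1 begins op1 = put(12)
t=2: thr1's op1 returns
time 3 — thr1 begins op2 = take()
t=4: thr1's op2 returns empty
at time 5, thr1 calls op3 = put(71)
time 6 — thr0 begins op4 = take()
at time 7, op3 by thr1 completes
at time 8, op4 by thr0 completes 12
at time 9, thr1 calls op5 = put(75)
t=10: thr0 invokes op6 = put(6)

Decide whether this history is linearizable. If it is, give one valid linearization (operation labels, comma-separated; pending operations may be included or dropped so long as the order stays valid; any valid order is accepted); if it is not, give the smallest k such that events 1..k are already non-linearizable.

prefix check: 1..3 passes, 1..4 fails once op2's time-4 response joins
exactly one order of the 2 completed ops respects real time; the queue replay fails
take op1, op2: step 2 already fails, because op2 take() → empty cannot occur there

not linearizable — minimal violating prefix: 4 events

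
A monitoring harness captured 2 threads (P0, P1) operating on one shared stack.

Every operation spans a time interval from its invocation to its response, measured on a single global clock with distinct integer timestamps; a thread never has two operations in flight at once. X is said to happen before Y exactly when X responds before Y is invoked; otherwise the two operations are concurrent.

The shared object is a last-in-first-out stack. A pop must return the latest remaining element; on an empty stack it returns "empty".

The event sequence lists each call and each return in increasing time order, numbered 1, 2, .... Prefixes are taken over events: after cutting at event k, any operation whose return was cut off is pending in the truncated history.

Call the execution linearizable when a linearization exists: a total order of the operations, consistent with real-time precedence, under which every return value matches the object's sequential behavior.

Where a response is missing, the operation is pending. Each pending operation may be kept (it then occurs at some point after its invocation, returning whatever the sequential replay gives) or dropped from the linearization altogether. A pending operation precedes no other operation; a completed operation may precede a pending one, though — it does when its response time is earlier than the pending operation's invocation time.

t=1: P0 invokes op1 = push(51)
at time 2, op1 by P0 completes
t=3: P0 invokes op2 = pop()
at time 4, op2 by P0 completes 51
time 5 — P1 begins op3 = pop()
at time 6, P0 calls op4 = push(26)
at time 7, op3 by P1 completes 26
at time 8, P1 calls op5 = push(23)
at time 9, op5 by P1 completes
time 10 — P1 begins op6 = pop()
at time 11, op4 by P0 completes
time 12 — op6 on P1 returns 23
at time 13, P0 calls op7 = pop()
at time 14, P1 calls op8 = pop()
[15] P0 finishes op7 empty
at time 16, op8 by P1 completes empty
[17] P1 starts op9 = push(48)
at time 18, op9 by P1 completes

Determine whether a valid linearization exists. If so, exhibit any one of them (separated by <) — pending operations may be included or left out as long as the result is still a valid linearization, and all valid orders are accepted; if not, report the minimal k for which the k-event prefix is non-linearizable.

linearizable — witness: op1 < op2 < op4 < op3 < op5 < op6 < op7 < op8 < op9

after step 1 (op1 push(51)): stack <51>
after step 2 (op2 pop() → 51): stack <>
after step 3 (op4 push(26)): stack <26>
after step 4 (op3 pop() → 26): stack <>
after step 5 (op5 push(23)): stack <23>
after step 6 (op6 pop() → 23): stack <>
after step 7 (op7 pop() → empty): stack <>
after step 8 (op8 pop() → empty): stack <>
after step 9 (op9 push(48)): stack <48>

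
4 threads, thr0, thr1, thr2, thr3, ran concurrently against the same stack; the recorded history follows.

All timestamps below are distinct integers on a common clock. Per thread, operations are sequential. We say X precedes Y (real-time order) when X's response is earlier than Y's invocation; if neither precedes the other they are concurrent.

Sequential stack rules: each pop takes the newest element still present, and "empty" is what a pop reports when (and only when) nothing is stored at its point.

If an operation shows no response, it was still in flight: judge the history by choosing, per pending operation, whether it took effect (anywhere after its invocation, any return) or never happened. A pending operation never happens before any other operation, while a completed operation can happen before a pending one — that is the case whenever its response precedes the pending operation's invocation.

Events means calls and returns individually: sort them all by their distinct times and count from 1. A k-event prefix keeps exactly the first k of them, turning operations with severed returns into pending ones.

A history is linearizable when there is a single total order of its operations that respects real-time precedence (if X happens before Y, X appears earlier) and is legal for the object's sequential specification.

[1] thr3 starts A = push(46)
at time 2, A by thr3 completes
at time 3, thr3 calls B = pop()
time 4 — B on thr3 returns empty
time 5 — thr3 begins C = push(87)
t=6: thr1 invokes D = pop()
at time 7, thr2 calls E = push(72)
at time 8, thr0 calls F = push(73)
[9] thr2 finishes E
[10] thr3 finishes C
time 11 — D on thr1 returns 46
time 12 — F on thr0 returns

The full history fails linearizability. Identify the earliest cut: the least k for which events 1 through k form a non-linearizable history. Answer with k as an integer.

4

one valid order for events 1..3 is A:
1. A push(46), leaving stack <46>
once event 4 joins (B's response, time 4), exhaustive search finds no witness
for example A, B fails at step 2: B pop() → empty is not legal there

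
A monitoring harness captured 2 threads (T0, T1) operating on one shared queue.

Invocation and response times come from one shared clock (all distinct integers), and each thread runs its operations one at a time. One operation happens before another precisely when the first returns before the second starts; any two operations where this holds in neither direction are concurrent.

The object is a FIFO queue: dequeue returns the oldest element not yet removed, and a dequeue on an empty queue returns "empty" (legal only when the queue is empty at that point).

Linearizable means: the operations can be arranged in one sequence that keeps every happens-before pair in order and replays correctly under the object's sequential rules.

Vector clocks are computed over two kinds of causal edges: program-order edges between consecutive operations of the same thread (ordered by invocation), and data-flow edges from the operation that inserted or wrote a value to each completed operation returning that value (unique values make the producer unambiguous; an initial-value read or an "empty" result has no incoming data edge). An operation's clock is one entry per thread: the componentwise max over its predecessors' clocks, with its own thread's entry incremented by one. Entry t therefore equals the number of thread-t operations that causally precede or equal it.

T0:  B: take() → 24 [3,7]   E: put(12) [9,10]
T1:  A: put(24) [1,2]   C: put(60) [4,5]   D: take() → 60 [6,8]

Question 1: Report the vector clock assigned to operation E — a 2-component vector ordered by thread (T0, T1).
A, invoked 1, has no incoming edges; only T1's bump applies → (0, 1)
merge at C (invoked 4): VC(A)=(0, 1), own-thread bump on T1 → (0, 2)
merge at B (invoked 3): VC(A)=(0, 1), own-thread bump on T0 → (1, 1)
merge at D (invoked 6): VC(C)=(0, 2), own-thread bump on T1 → (0, 3)
merge at E (invoked 9): VC(B)=(1, 1), own-thread bump on T0 → (2, 1)
target: VC(E) = (2, 1)

(2, 1)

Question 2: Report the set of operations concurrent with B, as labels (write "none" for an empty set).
B spans [3,7]: anything still running between times 3 and 7 counts as concurrent
A [1,2]: before
C [4,5]: concurrent
D [6,8]: concurrent
E [9,10]: after

C, D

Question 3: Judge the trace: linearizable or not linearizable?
a witness: A, B, C, D, E
step 1: A put(24) — queue <24>
step 2: B take() → 24 — queue <>
step 3: C put(60) — queue <60>
step 4: D take() → 60 — queue <>
step 5: E put(12) — queue <12>

linearizable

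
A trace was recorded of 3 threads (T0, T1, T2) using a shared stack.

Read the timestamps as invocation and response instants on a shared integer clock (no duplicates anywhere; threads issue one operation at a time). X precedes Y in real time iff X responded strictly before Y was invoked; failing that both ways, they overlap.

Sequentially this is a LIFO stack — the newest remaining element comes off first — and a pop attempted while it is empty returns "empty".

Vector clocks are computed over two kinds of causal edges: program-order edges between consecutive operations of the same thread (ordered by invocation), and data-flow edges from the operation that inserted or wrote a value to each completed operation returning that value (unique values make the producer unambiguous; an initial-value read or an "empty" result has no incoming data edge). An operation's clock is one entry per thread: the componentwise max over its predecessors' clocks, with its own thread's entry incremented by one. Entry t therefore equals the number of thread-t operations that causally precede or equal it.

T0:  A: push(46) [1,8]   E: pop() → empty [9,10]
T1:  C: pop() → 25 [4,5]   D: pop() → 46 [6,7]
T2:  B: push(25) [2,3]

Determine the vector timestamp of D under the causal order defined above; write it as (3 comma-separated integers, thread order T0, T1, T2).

(1, 2, 1)

invoked at 2, B has no predecessors; its own T2 bump gives (0, 0, 1)
invoked at 1, A has no predecessors; its own T0 bump gives (1, 0, 0)
C (invocation 4): componentwise max over VC(B)=(0, 0, 1), +1 at T1, giving (0, 1, 1)
E (invocation 9): componentwise max over VC(A)=(1, 0, 0), +1 at T0, giving (2, 0, 0)
D (invocation 6): componentwise max over VC(A)=(1, 0, 0), VC(C)=(0, 1, 1), +1 at T1, giving (1, 2, 1)
target: VC(D) = (1, 2, 1)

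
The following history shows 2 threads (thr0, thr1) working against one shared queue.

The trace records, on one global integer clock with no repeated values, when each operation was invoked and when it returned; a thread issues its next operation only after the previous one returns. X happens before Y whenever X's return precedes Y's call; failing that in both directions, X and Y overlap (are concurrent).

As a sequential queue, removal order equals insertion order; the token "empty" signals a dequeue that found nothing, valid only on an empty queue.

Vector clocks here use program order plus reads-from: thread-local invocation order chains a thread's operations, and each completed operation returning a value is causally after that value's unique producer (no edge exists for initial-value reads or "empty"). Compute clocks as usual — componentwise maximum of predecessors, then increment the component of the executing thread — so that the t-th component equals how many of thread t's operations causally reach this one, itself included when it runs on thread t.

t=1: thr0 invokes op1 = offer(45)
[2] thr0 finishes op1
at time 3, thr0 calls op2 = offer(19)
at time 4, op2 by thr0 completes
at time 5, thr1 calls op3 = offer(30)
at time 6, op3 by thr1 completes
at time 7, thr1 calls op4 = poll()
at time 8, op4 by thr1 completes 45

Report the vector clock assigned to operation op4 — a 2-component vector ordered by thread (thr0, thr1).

(1, 2)

op3 (invocation 5): nothing precedes it; thr1's component alone gives (0, 1)
op1 (invocation 1): nothing precedes it; thr0's component alone gives (1, 0)
merge at op2 (invoked 3): VC(op1)=(1, 0), own-thread bump on thr0 → (2, 0)
merge at op4 (invoked 7): VC(op1)=(1, 0), VC(op3)=(0, 1), own-thread bump on thr1 → (1, 2)
target: VC(op4) = (1, 2)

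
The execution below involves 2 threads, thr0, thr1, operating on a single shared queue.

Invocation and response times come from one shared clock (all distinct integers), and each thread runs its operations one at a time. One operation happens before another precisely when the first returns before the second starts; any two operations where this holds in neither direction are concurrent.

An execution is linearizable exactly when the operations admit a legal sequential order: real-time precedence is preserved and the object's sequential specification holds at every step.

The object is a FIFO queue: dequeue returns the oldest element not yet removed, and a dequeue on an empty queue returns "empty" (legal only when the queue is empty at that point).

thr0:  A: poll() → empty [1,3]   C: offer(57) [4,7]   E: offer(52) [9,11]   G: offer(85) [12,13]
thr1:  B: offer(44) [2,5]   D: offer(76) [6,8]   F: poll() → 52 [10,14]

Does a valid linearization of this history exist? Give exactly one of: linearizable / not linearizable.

already the first 14 events (up to F's response at time 14) admit no linearization; the first 13 still do
every one of the 15 real-time-consistent orders over 7 completed queue ops fails the sequential spec
one such order, A, B, C, D, E, F, G, breaks at step 6 where F poll() → 52 is illegal
one such order, A, B, C, D, E, G, F, breaks at step 7 where F poll() → 52 is illegal

not linearizable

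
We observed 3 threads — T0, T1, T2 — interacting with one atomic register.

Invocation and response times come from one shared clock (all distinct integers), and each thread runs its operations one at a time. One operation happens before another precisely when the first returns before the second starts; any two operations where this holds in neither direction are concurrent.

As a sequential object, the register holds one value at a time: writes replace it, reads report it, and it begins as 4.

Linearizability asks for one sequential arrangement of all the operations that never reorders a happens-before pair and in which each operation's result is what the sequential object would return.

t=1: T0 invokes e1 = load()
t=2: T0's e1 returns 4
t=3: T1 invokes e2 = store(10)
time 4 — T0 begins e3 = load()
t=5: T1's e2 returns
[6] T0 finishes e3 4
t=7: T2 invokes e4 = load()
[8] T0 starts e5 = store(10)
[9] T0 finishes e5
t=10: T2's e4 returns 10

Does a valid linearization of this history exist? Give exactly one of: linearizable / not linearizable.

one valid linearization: e1, e3, e2, e4, e5
step 1: e1 load() → 4 — value 4
step 2: e3 load() → 4 — value 4
step 3: e2 store(10) — value 10
step 4: e4 load() → 10 — value 10
step 5: e5 store(10) — value 10

linearizable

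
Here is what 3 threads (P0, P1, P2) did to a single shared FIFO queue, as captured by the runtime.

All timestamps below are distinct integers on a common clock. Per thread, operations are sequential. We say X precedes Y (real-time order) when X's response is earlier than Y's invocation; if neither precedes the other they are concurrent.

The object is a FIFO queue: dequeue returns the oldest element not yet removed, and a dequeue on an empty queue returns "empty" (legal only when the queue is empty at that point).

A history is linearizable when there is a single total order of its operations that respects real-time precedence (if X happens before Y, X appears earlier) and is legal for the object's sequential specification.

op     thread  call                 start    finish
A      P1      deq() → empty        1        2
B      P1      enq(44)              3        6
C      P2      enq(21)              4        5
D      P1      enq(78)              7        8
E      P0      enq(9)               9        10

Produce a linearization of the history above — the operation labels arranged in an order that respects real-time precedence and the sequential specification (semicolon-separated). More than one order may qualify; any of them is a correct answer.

A; B; C; D; E

step 1: A deq() → empty — queue <>
step 2: B enq(44) — queue <44>
step 3: C enq(21) — queue <44,21>
step 4: D enq(78) — queue <44,21,78>
step 5: E enq(9) — queue <44,21,78,9>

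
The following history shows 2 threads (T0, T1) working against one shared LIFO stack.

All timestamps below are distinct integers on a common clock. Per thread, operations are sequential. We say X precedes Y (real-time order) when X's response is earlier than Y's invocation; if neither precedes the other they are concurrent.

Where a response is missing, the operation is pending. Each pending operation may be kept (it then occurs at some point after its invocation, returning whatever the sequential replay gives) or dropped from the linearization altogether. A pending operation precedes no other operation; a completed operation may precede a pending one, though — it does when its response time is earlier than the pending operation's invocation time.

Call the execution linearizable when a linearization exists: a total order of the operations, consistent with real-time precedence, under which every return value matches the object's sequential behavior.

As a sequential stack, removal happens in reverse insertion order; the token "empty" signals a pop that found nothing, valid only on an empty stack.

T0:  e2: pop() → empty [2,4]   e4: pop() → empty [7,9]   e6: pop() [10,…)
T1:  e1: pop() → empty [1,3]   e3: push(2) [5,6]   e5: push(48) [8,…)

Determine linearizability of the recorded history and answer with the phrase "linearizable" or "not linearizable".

not linearizable

already the first 9 events (up to e4's response at time 9) admit no linearization; the first 8 still do
the 4 completed operations admit 2 real-time orders; each fails the LIFO stack replay
no escape via the 1 pending operation (e5): every completion choice fails
take e1, e2, e3, e4 (pending dropped): step 4 already fails, because e4 pop() → empty cannot occur there
take e2, e1, e3, e4 (pending dropped): step 4 already fails, because e4 pop() → empty cannot occur there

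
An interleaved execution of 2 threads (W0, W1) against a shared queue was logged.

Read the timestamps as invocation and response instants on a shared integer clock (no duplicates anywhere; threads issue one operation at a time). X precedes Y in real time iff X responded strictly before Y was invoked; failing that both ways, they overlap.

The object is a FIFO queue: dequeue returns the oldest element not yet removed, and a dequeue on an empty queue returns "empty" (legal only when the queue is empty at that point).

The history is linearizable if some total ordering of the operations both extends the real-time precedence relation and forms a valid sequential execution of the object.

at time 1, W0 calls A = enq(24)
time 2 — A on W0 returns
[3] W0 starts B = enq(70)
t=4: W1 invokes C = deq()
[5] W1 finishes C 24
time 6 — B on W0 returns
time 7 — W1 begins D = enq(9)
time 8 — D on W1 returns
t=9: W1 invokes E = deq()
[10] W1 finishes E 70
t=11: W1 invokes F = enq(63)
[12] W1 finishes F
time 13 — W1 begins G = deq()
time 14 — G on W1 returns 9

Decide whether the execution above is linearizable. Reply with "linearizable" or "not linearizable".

witness order: A, B, C, D, E, F, G
after step 1 (A enq(24)): queue <24>
after step 2 (B enq(70)): queue <24,70>
after step 3 (C deq() → 24): queue <70>
after step 4 (D enq(9)): queue <70,9>
after step 5 (E deq() → 70): queue <9>
after step 6 (F enq(63)): queue <9,63>
after step 7 (G deq() → 9): queue <63>

linearizable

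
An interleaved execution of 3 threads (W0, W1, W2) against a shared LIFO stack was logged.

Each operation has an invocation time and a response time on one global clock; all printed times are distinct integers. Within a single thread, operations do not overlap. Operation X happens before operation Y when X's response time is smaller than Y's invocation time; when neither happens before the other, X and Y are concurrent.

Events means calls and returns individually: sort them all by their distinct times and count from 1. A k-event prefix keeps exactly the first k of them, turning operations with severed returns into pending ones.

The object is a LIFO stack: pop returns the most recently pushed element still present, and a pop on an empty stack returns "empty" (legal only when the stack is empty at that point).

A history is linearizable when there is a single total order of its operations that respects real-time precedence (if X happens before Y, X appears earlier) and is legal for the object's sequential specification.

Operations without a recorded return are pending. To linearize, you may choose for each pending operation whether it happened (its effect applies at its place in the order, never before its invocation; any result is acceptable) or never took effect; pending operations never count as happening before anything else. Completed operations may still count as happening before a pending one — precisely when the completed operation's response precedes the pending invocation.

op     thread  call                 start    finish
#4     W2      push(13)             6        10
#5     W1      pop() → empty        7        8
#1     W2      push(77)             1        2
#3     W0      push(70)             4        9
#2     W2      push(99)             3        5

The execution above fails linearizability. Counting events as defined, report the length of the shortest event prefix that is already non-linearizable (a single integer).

events 1..7 are linearizable; a witness order is #1, #2:
step 1: #1 push(77) — stack <77>
step 2: #2 push(99) — stack <77,99>
event 8 — #5's response, time 8 — after it, nothing linearizes
completion choices over the 2 pending operations (#3, #4) were checked; none helps
take #1, #2, #5 (pending dropped): step 3 already fails, because #5 pop() → empty cannot occur there

8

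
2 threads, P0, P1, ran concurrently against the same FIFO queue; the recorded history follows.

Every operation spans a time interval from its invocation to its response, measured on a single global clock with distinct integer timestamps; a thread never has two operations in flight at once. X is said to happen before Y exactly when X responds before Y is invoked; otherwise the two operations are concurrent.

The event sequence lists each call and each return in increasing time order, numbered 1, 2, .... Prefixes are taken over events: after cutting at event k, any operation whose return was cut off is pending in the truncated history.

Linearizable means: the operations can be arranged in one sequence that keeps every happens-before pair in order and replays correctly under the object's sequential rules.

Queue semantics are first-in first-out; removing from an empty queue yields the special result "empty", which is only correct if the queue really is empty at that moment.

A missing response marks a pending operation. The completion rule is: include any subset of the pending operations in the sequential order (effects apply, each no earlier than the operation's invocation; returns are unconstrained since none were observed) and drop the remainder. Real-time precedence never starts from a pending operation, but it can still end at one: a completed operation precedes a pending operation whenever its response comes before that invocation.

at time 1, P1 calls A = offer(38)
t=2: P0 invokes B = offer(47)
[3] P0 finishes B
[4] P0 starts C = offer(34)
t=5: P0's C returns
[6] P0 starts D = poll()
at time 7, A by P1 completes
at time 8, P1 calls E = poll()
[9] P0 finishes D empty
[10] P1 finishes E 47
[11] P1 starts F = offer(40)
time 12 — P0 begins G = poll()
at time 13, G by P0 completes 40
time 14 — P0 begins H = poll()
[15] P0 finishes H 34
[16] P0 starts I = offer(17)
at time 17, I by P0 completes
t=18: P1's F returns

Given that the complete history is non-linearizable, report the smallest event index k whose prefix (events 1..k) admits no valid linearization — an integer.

9

one valid order for events 1..8 is A, B, C:
1. A offer(38), leaving queue <38>
2. B offer(47), leaving queue <38,47>
3. C offer(34), leaving queue <38,47,34>
once event 9 joins (D's response, time 9), exhaustive search finds no witness
every completion of the 1 pending operation (E) was checked; none linearizes
e.g. A, B, C, D (pending dropped): illegal at step 4, since D poll() → empty cannot apply there
e.g. B, A, C, D (pending dropped): illegal at step 4, since D poll() → empty cannot apply there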